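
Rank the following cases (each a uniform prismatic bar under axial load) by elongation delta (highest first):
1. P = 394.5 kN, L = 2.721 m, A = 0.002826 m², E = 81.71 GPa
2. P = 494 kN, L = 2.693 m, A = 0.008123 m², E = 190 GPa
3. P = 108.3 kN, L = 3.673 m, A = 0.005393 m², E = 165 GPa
Model: a uniform prismatic bar under axial load, so delta = (P·L) / (A·E) (SI units).
  Case 1: delta = (394500 × 2.721) / (0.002826 × (8.171 × 10¹⁰)) = 0.004649 m = 4.649 mm
  Case 2: delta = (494000 × 2.693) / (0.008123 × (1.9 × 10¹¹)) = 0.000862 m = 0.862 mm
  Case 3: delta = (108300 × 3.673) / (0.005393 × (1.65 × 10¹¹)) = 0.000447 m = 0.447 mm
Ordering: 4.649 mm (case 1) > 0.862 mm (case 2) > 0.447 mm (case 3)
Final answer: 1, 2, 3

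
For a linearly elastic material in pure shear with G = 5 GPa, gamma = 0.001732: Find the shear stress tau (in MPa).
Model: a linearly elastic material in pure shear, so tau = G·gamma.
Convert to SI units:
  G = 5 GPa = 5 × 10⁹ Pa
Substitute:
  tau = (5 × 10⁹) × 0.001732
  tau = 8.66 × 10⁶ Pa
Convert: tau = 8.66 × 10⁶ Pa = 8.66 MPa
Final answer: tau = 8.66 MPa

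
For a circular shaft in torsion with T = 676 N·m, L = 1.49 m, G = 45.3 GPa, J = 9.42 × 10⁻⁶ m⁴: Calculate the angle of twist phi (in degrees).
Model: a circular shaft in torsion, so phi = (T·L) / (G·J).
Convert to SI units:
  G = 45.3 GPa = 4.53 × 10¹⁰ Pa
Substitute:
  phi = (676 × 1.49) / ((4.53 × 10¹⁰) × (9.42 × 10⁻⁶))
  phi = 0.00236 rad
Convert to degrees: phi = 0.00236 × 180/π = 0.1352°
Final answer: phi = 0.1352°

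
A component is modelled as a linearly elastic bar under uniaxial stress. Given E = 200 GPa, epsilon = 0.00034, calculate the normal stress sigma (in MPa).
Model: a linearly elastic bar under uniaxial stress, so epsilon = sigma / E.
Solve for sigma: sigma = epsilon·E.
Convert to SI units:
  E = 200 GPa = 2 × 10¹¹ Pa
Substitute:
  sigma = 0.00034 × (2 × 10¹¹)
  sigma = 6.8 × 10⁷ Pa
Convert: sigma = 6.8 × 10⁷ Pa = 68 MPa
Final answer: sigma = 68 MPa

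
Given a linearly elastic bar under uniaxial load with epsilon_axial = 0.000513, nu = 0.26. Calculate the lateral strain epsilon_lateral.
Model: a linearly elastic bar under uniaxial load, so epsilon_lateral = -nu·epsilon_axial.
Substitute:
  epsilon_lateral = -(0.26 × 0.000513)
  epsilon_lateral = -0.0001334
Final answer: epsilon_lateral = -0.0001334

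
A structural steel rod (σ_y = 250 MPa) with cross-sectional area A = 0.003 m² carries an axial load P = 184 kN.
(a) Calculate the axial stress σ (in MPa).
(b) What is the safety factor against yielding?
(a) Axial stress σ = P/A. Convert P = 184 kN = 184000 N.
  σ = 184000 / 0.003 = 6.133 × 10⁷ Pa = 61.33 MPa
(b) Safety factor SF = σ_y/σ = 250 / 61.33 = 4.076
Final answer: (a) σ = 61.33 MPa, (b) SF = 4.076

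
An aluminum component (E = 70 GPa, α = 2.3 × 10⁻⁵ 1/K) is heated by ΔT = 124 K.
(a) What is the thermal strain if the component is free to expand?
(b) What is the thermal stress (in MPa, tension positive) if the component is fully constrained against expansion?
(a) Free thermal strain ε_th = α·ΔT = (2.3 × 10⁻⁵) × 124 = 0.002852
(b) Fully constrained, the expansion is suppressed, so σ = -E·α·ΔT. Convert E = 70 GPa = 7 × 10¹⁰ Pa.
  σ = -(7 × 10¹⁰) × (2.3 × 10⁻⁵) × 124 = -1.996 × 10⁸ Pa = -199.6 MPa (compressive)
Final answer: (a) ε_th = 0.002852, (b) σ = -199.6 MPa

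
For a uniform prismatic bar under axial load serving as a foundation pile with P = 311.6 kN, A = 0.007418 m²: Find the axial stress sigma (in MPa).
Model: a uniform prismatic bar under axial load, so sigma = P / A.
Convert to SI units:
  P = 311.6 kN = 311600 N
Substitute:
  sigma = 311600 / 0.007418
  sigma = 4.201 × 10⁷ Pa
Convert: sigma = 4.201 × 10⁷ Pa = 42.01 MPa
Final answer: sigma = 42.01 MPa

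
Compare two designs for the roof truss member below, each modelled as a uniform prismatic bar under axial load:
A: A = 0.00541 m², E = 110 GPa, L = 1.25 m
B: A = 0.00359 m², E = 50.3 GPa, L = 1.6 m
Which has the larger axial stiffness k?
Model: a uniform prismatic bar under axial load, so k = (A·E) / L (SI units).
  A: k = (0.00541 × (1.1 × 10¹¹)) / 1.25 = 4.761 × 10⁸ N/m = 476.1 MN/m
  B: k = (0.00359 × (5.03 × 10¹⁰)) / 1.6 = 1.129 × 10⁸ N/m = 112.9 MN/m
476.1 MN/m > 112.9 MN/m, so A is larger.
Final answer: A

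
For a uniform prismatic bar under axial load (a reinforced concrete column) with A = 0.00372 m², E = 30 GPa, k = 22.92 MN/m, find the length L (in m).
Model: a uniform prismatic bar under axial load, so k = (A·E) / L.
Solve for L: L = (A·E) / k.
Convert to SI units:
  E = 30 GPa = 3 × 10¹⁰ Pa
  k = 22.92 MN/m = 2.292 × 10⁷ N/m
Substitute:
  L = (0.00372 × (3 × 10¹⁰)) / (2.292 × 10⁷)
  L = 4.869 m
Final answer: L = 4.869 m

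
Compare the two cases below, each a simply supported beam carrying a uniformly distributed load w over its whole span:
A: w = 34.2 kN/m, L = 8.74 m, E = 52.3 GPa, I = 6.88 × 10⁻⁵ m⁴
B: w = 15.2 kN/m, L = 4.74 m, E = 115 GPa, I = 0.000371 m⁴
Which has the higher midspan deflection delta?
Model: a simply supported beam carrying a uniformly distributed load w over its whole span, so delta = (5·w·L^4) / (384·E·I) (SI units).
  A: delta = (5 × 34200 × 8.74^4) / (384 × (5.23 × 10¹⁰) × (6.88 × 10⁻⁵)) = 0.7221 m = 722.1 mm
  B: delta = (5 × 15200 × 4.74^4) / (384 × (1.15 × 10¹¹) × 0.000371) = 0.002342 m = 2.342 mm
722.1 mm > 2.342 mm, so A is larger.
Final answer: A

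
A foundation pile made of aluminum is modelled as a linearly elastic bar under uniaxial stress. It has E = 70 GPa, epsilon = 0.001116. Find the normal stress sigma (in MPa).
Model: a linearly elastic bar under uniaxial stress, so sigma = E·epsilon.
Convert to SI units:
  E = 70 GPa = 7 × 10¹⁰ Pa
Substitute:
  sigma = (7 × 10¹⁰) × 0.001116
  sigma = 7.812 × 10⁷ Pa
Convert: sigma = 7.812 × 10⁷ Pa = 78.12 MPa
Final answer: sigma = 78.12 MPa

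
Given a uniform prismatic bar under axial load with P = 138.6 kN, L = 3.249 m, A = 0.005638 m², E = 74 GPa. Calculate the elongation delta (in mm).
Model: a uniform prismatic bar under axial load, so delta = (P·L) / (A·E).
Convert to SI units:
  P = 138.6 kN = 138600 N
  E = 74 GPa = 7.4 × 10¹⁰ Pa
Substitute:
  delta = (138600 × 3.249) / (0.005638 × (7.4 × 10¹⁰))
  delta = 0.001079 m
Convert: delta = 0.001079 m = 1.079 mm
Final answer: delta = 1.079 mm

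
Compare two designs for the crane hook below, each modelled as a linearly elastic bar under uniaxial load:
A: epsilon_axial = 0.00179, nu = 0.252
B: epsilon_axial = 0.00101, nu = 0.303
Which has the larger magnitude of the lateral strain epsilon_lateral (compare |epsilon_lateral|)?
Model: a linearly elastic bar under uniaxial load, so epsilon_lateral = -nu·epsilon_axial (SI units).
  A: epsilon_lateral = -(0.252 × 0.00179) = -0.0004511
  B: epsilon_lateral = -(0.303 × 0.00101) = -0.000306
|epsilon_lateral|: A = 0.0004511, B = 0.000306, so A is larger in magnitude.
Final answer: A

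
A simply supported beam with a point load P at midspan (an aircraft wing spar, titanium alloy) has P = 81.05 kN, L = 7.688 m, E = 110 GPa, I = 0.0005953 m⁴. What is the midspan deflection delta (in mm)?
Model: a simply supported beam with a point load P at midspan, so delta = (P·L^3) / (48·E·I).
Convert to SI units:
  P = 81.05 kN = 81050 N
  E = 110 GPa = 1.1 × 10¹¹ Pa
Substitute:
  delta = (81050 × 7.688^3) / (48 × (1.1 × 10¹¹) × 0.0005953)
  delta = 0.01172 m
Convert: delta = 0.01172 m = 11.72 mm
Final answer: delta = 11.72 mm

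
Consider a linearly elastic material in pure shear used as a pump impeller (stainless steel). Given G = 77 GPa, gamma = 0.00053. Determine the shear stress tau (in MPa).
Model: a linearly elastic material in pure shear, so tau = G·gamma.
Convert to SI units:
  G = 77 GPa = 7.7 × 10¹⁰ Pa
Substitute:
  tau = (7.7 × 10¹⁰) × 0.00053
  tau = 4.081 × 10⁷ Pa
Convert: tau = 4.081 × 10⁷ Pa = 40.81 MPa
Final answer: tau = 40.81 MPa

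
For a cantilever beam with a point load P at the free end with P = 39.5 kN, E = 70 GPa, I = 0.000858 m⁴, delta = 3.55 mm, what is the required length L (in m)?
Model: a cantilever beam with a point load P at the free end, so delta = (P·L^3) / (3·E·I).
Solve for L: L = ((3·delta·E·I) / P)^(1/3).
Convert to SI units:
  P = 39.5 kN = 39500 N
  E = 70 GPa = 7 × 10¹⁰ Pa
  delta = 3.55 mm = 0.00355 m
Substitute:
  L = ((3 × 0.00355 × (7 × 10¹⁰) × 0.000858) / 39500)^(1/3)
  L = 2.53 m
Final answer: L = 2.53 m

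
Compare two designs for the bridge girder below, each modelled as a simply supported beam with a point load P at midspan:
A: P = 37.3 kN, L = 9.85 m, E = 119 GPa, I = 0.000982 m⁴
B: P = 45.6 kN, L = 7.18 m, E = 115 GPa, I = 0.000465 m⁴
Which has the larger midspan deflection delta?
Model: a simply supported beam with a point load P at midspan, so delta = (P·L^3) / (48·E·I) (SI units).
  A: delta = (37300 × 9.85^3) / (48 × (1.19 × 10¹¹) × 0.000982) = 0.006355 m = 6.355 mm
  B: delta = (45600 × 7.18^3) / (48 × (1.15 × 10¹¹) × 0.000465) = 0.006576 m = 6.576 mm
6.576 mm > 6.355 mm, so B is larger.
Final answer: B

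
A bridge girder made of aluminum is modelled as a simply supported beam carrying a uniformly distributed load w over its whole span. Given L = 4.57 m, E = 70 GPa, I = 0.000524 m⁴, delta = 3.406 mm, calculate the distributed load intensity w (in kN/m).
Model: a simply supported beam carrying a uniformly distributed load w over its whole span, so delta = (5·w·L^4) / (384·E·I).
Solve for w: w = (384·delta·E·I) / (5·L^4).
Convert to SI units:
  E = 70 GPa = 7 × 10¹⁰ Pa
  delta = 3.406 mm = 0.003406 m
Substitute:
  w = (384 × 0.003406 × (7 × 10¹⁰) × 0.000524) / (5 × 4.57^4)
  w = 22000 N/m
Convert: w = 22000 N/m = 22 kN/m
Final answer: w = 22 kN/m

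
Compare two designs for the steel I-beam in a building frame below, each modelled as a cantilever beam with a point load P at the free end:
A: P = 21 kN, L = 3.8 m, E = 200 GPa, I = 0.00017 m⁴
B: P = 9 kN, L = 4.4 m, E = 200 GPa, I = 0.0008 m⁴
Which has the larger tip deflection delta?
Model: a cantilever beam with a point load P at the free end, so delta = (P·L^3) / (3·E·I) (SI units).
  A: delta = (21000 × 3.8^3) / (3 × (2 × 10¹¹) × 0.00017) = 0.0113 m = 11.3 mm
  B: delta = (9000 × 4.4^3) / (3 × (2 × 10¹¹) × 0.0008) = 0.001597 m = 1.597 mm
11.3 mm > 1.597 mm, so A is larger.
Final answer: A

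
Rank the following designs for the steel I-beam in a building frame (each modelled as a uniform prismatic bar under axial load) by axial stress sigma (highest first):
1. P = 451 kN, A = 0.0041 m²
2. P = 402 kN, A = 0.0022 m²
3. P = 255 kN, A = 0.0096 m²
Model: a uniform prismatic bar under axial load, so sigma = P / A (SI units).
  Case 1: sigma = 451000 / 0.0041 = 1.1 × 10⁸ Pa = 110 MPa
  Case 2: sigma = 402000 / 0.0022 = 1.827 × 10⁸ Pa = 182.7 MPa
  Case 3: sigma = 255000 / 0.0096 = 2.656 × 10⁷ Pa = 26.56 MPa
Ordering: 182.7 MPa (case 2) > 110 MPa (case 1) > 26.56 MPa (case 3)
Final answer: 2, 1, 3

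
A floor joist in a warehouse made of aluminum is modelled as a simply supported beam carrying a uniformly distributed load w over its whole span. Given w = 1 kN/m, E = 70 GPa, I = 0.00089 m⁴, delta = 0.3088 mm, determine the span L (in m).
Model: a simply supported beam carrying a uniformly distributed load w over its whole span, so delta = (5·w·L^4) / (384·E·I).
Solve for L: L = ((384·delta·E·I) / (5·w))^(1/4).
Convert to SI units:
  w = 1 kN/m = 1000 N/m
  E = 70 GPa = 7 × 10¹⁰ Pa
  delta = 0.3088 mm = 0.0003088 m
Substitute:
  L = ((384 × 0.0003088 × (7 × 10¹⁰) × 0.00089) / (5 × 1000))^(1/4)
  L = 6.2 m
Final answer: L = 6.2 m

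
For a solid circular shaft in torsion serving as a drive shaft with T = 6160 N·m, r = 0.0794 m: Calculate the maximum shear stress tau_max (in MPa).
Model: a solid circular shaft in torsion, so tau_max = (2·T) / (π·r^3).
Substitute:
  tau_max = (2 × 6160) / (π × 0.0794^3)
  tau_max = 7.834 × 10⁶ Pa
Convert: tau_max = 7.834 × 10⁶ Pa = 7.834 MPa
Final answer: tau_max = 7.834 MPa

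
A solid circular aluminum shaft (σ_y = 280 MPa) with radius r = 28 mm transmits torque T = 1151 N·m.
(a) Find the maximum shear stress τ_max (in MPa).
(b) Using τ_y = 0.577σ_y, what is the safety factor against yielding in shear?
(a) For a solid circular shaft, τ_max = T·r/J with J = π·r^4/2, i.e. τ_max = 2·T / (π·r^3). Convert r = 28 mm = 0.028 m.
  τ_max = (2 × 1151) / (π × 0.028^3) = 3.338 × 10⁷ Pa = 33.38 MPa
(b) τ_y = 0.577 × 280 = 161.56 MPa
  SF = τ_y/τ_max = 161.56 / 33.38 = 4.84
Final answer: (a) τ_max = 33.38 MPa, (b) SF = 4.84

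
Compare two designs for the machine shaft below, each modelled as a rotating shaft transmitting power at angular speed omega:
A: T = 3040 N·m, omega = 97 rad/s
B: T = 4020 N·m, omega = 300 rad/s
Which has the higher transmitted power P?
Model: a rotating shaft transmitting power at angular speed omega, so P = T·omega (SI units).
  A: P = 3040 × 97 = 294900 W = 294.9 kW
  B: P = 4020 × 300 = 1.206 × 10⁶ W = 1206 kW
1206 kW > 294.9 kW, so B is larger.
Final answer: B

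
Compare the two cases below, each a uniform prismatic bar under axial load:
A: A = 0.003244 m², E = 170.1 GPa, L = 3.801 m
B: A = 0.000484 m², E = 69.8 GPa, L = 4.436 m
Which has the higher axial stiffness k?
Model: a uniform prismatic bar under axial load, so k = (A·E) / L (SI units).
  A: k = (0.003244 × (1.701 × 10¹¹)) / 3.801 = 1.452 × 10⁸ N/m = 145.2 MN/m
  B: k = (0.000484 × (6.98 × 10¹⁰)) / 4.436 = 7.616 × 10⁶ N/m = 7.616 MN/m
145.2 MN/m > 7.616 MN/m, so A is larger.
Final answer: A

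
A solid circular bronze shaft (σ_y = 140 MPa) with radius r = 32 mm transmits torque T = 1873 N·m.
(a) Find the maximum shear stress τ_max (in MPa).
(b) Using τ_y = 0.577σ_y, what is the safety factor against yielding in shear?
(a) For a solid circular shaft, τ_max = T·r/J with J = π·r^4/2, i.e. τ_max = 2·T / (π·r^3). Convert r = 32 mm = 0.032 m.
  τ_max = (2 × 1873) / (π × 0.032^3) = 3.639 × 10⁷ Pa = 36.39 MPa
(b) τ_y = 0.577 × 140 = 80.78 MPa
  SF = τ_y/τ_max = 80.78 / 36.39 = 2.22
Final answer: (a) τ_max = 36.39 MPa, (b) SF = 2.22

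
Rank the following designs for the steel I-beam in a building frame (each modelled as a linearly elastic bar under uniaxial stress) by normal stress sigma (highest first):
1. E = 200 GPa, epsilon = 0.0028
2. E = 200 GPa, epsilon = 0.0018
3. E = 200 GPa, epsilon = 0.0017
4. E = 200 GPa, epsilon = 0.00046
Model: a linearly elastic bar under uniaxial stress, so sigma = E·epsilon (SI units).
  Case 1: sigma = (2 × 10¹¹) × 0.0028 = 5.6 × 10⁸ Pa = 560 MPa
  Case 2: sigma = (2 × 10¹¹) × 0.0018 = 3.6 × 10⁸ Pa = 360 MPa
  Case 3: sigma = (2 × 10¹¹) × 0.0017 = 3.4 × 10⁸ Pa = 340 MPa
  Case 4: sigma = (2 × 10¹¹) × 0.00046 = 9.2 × 10⁷ Pa = 92 MPa
Ordering: 560 MPa (case 1) > 360 MPa (case 2) > 340 MPa (case 3) > 92 MPa (case 4)
Final answer: 1, 2, 3, 4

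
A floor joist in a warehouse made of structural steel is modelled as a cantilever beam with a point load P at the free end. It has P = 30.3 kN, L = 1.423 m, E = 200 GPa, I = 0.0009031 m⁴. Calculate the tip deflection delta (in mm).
Model: a cantilever beam with a point load P at the free end, so delta = (P·L^3) / (3·E·I).
Convert to SI units:
  P = 30.3 kN = 30300 N
  E = 200 GPa = 2 × 10¹¹ Pa
Substitute:
  delta = (30300 × 1.423^3) / (3 × (2 × 10¹¹) × 0.0009031)
  delta = 0.0001611 m
Convert: delta = 0.0001611 m = 0.1611 mm
Final answer: delta = 0.1611 mm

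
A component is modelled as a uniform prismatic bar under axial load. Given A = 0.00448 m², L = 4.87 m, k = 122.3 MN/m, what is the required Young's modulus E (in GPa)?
Model: a uniform prismatic bar under axial load, so k = (A·E) / L.
Solve for E: E = (k·L) / A.
Convert to SI units:
  k = 122.3 MN/m = 1.223 × 10⁸ N/m
Substitute:
  E = ((1.223 × 10⁸) × 4.87) / 0.00448
  E = 1.329 × 10¹¹ Pa
Convert: E = 1.329 × 10¹¹ Pa = 132.9 GPa
Final answer: E = 132.9 GPa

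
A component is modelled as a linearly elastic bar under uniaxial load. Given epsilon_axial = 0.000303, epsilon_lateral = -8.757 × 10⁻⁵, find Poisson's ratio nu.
Model: a linearly elastic bar under uniaxial load, so epsilon_lateral = -nu·epsilon_axial.
Solve for nu: nu = -epsilon_lateral / epsilon_axial.
Substitute:
  nu = -(-8.757 × 10⁻⁵) / 0.000303
  nu = 0.289
Final answer: nu = 0.289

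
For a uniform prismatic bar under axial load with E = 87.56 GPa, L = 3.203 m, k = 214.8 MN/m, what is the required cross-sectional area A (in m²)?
Model: a uniform prismatic bar under axial load, so k = (A·E) / L.
Solve for A: A = (k·L) / E.
Convert to SI units:
  E = 87.56 GPa = 8.756 × 10¹⁰ Pa
  k = 214.8 MN/m = 2.148 × 10⁸ N/m
Substitute:
  A = ((2.148 × 10⁸) × 3.203) / (8.756 × 10¹⁰)
  A = 0.007858 m²
Final answer: A = 0.007858 m²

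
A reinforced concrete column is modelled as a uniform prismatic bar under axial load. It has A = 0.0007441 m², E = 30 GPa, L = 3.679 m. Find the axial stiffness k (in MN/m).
Model: a uniform prismatic bar under axial load, so k = (A·E) / L.
Convert to SI units:
  E = 30 GPa = 3 × 10¹⁰ Pa
Substitute:
  k = (0.0007441 × (3 × 10¹⁰)) / 3.679
  k = 6.068 × 10⁶ N/m
Convert: k = 6.068 × 10⁶ N/m = 6.068 MN/m
Final answer: k = 6.068 MN/m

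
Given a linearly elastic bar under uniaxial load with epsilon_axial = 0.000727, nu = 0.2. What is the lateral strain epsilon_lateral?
Model: a linearly elastic bar under uniaxial load, so epsilon_lateral = -nu·epsilon_axial.
Substitute:
  epsilon_lateral = -(0.2 × 0.000727)
  epsilon_lateral = -0.0001454
Final answer: epsilon_lateral = -0.0001454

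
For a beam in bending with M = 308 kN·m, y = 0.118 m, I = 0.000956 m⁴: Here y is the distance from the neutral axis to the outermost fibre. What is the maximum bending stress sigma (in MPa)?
Model: a beam in bending, so sigma = (M·y) / I.
Convert to SI units:
  M = 308 kN·m = 308000 N·m
Substitute:
  sigma = (308000 × 0.118) / 0.000956
  sigma = 3.802 × 10⁷ Pa
Convert: sigma = 3.802 × 10⁷ Pa = 38.02 MPa
Final answer: sigma = 38.02 MPa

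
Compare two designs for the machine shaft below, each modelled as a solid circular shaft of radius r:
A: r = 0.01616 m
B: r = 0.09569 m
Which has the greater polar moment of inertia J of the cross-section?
Model: a solid circular shaft of radius r, so J = (π·r^4) / 2 (SI units).
  A: J = (π × 0.01616^4) / 2 = 1.071 × 10⁻⁷ m⁴
  B: J = (π × 0.09569^4) / 2 = 0.0001317 m⁴
0.0001317 m⁴ > 1.071 × 10⁻⁷ m⁴, so B is larger.
Final answer: B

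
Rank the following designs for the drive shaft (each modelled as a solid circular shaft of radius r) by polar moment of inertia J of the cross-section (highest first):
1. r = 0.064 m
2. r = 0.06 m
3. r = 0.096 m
Model: a solid circular shaft of radius r, so J = (π·r^4) / 2 (SI units).
  Case 1: J = (π × 0.064^4) / 2 = 2.635 × 10⁻⁵ m⁴
  Case 2: J = (π × 0.06^4) / 2 = 2.036 × 10⁻⁵ m⁴
  Case 3: J = (π × 0.096^4) / 2 = 0.0001334 m⁴
Ordering: 0.0001334 m⁴ (case 3) > 2.635 × 10⁻⁵ m⁴ (case 1) > 2.036 × 10⁻⁵ m⁴ (case 2)
Final answer: 3, 1, 2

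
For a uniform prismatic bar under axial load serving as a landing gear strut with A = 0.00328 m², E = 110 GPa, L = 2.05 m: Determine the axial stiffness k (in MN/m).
Model: a uniform prismatic bar under axial load, so k = (A·E) / L.
Convert to SI units:
  E = 110 GPa = 1.1 × 10¹¹ Pa
Substitute:
  k = (0.00328 × (1.1 × 10¹¹)) / 2.05
  k = 1.76 × 10⁸ N/m
Convert: k = 1.76 × 10⁸ N/m = 176 MN/m
Final answer: k = 176 MN/m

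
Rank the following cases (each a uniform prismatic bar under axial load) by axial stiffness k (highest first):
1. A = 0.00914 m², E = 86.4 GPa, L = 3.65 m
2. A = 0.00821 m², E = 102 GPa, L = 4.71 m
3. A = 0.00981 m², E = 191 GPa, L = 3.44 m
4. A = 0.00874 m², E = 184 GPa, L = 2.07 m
Model: a uniform prismatic bar under axial load, so k = (A·E) / L (SI units).
  Case 1: k = (0.00914 × (8.64 × 10¹⁰)) / 3.65 = 2.164 × 10⁸ N/m = 216.4 MN/m
  Case 2: k = (0.00821 × (1.02 × 10¹¹)) / 4.71 = 1.778 × 10⁸ N/m = 177.8 MN/m
  Case 3: k = (0.00981 × (1.91 × 10¹¹)) / 3.44 = 5.447 × 10⁸ N/m = 544.7 MN/m
  Case 4: k = (0.00874 × (1.84 × 10¹¹)) / 2.07 = 7.769 × 10⁸ N/m = 776.9 MN/m
Ordering: 776.9 MN/m (case 4) > 544.7 MN/m (case 3) > 216.4 MN/m (case 1) > 177.8 MN/m (case 2)
Final answer: 4, 3, 1, 2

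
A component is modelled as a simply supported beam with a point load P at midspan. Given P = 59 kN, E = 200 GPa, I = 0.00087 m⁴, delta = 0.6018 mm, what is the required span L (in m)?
Model: a simply supported beam with a point load P at midspan, so delta = (P·L^3) / (48·E·I).
Solve for L: L = ((48·delta·E·I) / P)^(1/3).
Convert to SI units:
  P = 59 kN = 59000 N
  E = 200 GPa = 2 × 10¹¹ Pa
  delta = 0.6018 mm = 0.0006018 m
Substitute:
  L = ((48 × 0.0006018 × (2 × 10¹¹) × 0.00087) / 59000)^(1/3)
  L = 4.4 m
Final answer: L = 4.4 m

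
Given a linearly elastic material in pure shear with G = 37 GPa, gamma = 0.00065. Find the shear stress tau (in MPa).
Model: a linearly elastic material in pure shear, so tau = G·gamma.
Convert to SI units:
  G = 37 GPa = 3.7 × 10¹⁰ Pa
Substitute:
  tau = (3.7 × 10¹⁰) × 0.00065
  tau = 2.405 × 10⁷ Pa
Convert: tau = 2.405 × 10⁷ Pa = 24.05 MPa
Final answer: tau = 24.05 MPa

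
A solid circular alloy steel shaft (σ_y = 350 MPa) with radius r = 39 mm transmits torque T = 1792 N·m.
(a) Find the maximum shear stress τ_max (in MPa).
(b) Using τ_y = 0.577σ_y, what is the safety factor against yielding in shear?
(a) For a solid circular shaft, τ_max = T·r/J with J = π·r^4/2, i.e. τ_max = 2·T / (π·r^3). Convert r = 39 mm = 0.039 m.
  τ_max = (2 × 1792) / (π × 0.039^3) = 1.923 × 10⁷ Pa = 19.23 MPa
(b) τ_y = 0.577 × 350 = 201.95 MPa
  SF = τ_y/τ_max = 201.95 / 19.23 = 10.5
Final answer: (a) τ_max = 19.23 MPa, (b) SF = 10.5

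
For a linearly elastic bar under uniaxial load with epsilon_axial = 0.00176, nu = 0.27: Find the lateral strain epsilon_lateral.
Model: a linearly elastic bar under uniaxial load, so epsilon_lateral = -nu·epsilon_axial.
Substitute:
  epsilon_lateral = -(0.27 × 0.00176)
  epsilon_lateral = -0.0004752
Final answer: epsilon_lateral = -0.0004752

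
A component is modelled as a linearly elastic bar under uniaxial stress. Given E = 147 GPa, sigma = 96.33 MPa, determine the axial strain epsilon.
Model: a linearly elastic bar under uniaxial stress, so sigma = E·epsilon.
Solve for epsilon: epsilon = sigma / E.
Convert to SI units:
  E = 147 GPa = 1.47 × 10¹¹ Pa
  sigma = 96.33 MPa = 9.633 × 10⁷ Pa
Substitute:
  epsilon = (9.633 × 10⁷) / (1.47 × 10¹¹)
  epsilon = 0.0006553
Final answer: epsilon = 0.0006553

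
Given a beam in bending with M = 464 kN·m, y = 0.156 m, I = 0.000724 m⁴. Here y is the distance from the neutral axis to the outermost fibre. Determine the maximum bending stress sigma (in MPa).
Model: a beam in bending, so sigma = (M·y) / I.
Convert to SI units:
  M = 464 kN·m = 464000 N·m
Substitute:
  sigma = (464000 × 0.156) / 0.000724
  sigma = 9.998 × 10⁷ Pa
Convert: sigma = 9.998 × 10⁷ Pa = 99.98 MPa
Final answer: sigma = 99.98 MPa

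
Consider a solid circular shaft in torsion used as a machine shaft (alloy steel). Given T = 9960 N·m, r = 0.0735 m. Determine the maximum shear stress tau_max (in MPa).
Model: a solid circular shaft in torsion, so tau_max = (2·T) / (π·r^3).
Substitute:
  tau_max = (2 × 9960) / (π × 0.0735^3)
  tau_max = 1.597 × 10⁷ Pa
Convert: tau_max = 1.597 × 10⁷ Pa = 15.97 MPa
Final answer: tau_max = 15.97 MPa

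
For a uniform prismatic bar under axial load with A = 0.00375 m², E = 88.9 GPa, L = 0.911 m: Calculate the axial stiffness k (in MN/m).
Model: a uniform prismatic bar under axial load, so k = (A·E) / L.
Convert to SI units:
  E = 88.9 GPa = 8.89 × 10¹⁰ Pa
Substitute:
  k = (0.00375 × (8.89 × 10¹⁰)) / 0.911
  k = 3.659 × 10⁸ N/m
Convert: k = 3.659 × 10⁸ N/m = 365.9 MN/m
Final answer: k = 365.9 MN/m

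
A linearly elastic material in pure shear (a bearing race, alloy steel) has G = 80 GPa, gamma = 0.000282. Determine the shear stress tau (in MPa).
Model: a linearly elastic material in pure shear, so tau = G·gamma.
Convert to SI units:
  G = 80 GPa = 8 × 10¹⁰ Pa
Substitute:
  tau = (8 × 10¹⁰) × 0.000282
  tau = 2.256 × 10⁷ Pa
Convert: tau = 2.256 × 10⁷ Pa = 22.56 MPa
Final answer: tau = 22.56 MPa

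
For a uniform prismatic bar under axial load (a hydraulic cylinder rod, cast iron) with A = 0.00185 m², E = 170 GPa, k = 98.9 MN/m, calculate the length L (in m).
Model: a uniform prismatic bar under axial load, so k = (A·E) / L.
Solve for L: L = (A·E) / k.
Convert to SI units:
  E = 170 GPa = 1.7 × 10¹¹ Pa
  k = 98.9 MN/m = 9.89 × 10⁷ N/m
Substitute:
  L = (0.00185 × (1.7 × 10¹¹)) / (9.89 × 10⁷)
  L = 3.18 m
Final answer: L = 3.18 m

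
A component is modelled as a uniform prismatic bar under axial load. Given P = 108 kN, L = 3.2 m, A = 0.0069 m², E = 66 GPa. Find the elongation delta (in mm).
Model: a uniform prismatic bar under axial load, so delta = (P·L) / (A·E).
Convert to SI units:
  P = 108 kN = 108000 N
  E = 66 GPa = 6.6 × 10¹⁰ Pa
Substitute:
  delta = (108000 × 3.2) / (0.0069 × (6.6 × 10¹⁰))
  delta = 0.0007589 m
Convert: delta = 0.0007589 m = 0.7589 mm
Final answer: delta = 0.7589 mm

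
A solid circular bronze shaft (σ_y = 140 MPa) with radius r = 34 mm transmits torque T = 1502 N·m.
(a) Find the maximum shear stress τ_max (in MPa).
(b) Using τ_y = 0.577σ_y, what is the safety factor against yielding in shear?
(a) For a solid circular shaft, τ_max = T·r/J with J = π·r^4/2, i.e. τ_max = 2·T / (π·r^3). Convert r = 34 mm = 0.034 m.
  τ_max = (2 × 1502) / (π × 0.034^3) = 2.433 × 10⁷ Pa = 24.33 MPa
(b) τ_y = 0.577 × 140 = 80.78 MPa
  SF = τ_y/τ_max = 80.78 / 24.33 = 3.32
Final answer: (a) τ_max = 24.33 MPa, (b) SF = 3.32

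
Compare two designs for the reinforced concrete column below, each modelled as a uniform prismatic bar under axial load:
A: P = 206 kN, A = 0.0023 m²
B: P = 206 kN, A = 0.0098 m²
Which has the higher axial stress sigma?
Model: a uniform prismatic bar under axial load, so sigma = P / A (SI units).
  A: sigma = 206000 / 0.0023 = 8.957 × 10⁷ Pa = 89.57 MPa
  B: sigma = 206000 / 0.0098 = 2.102 × 10⁷ Pa = 21.02 MPa
89.57 MPa > 21.02 MPa, so A is larger.
Final answer: A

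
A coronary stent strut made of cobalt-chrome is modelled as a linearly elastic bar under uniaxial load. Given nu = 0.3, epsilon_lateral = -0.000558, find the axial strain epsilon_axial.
Model: a linearly elastic bar under uniaxial load, so epsilon_lateral = -nu·epsilon_axial.
Solve for epsilon_axial: epsilon_axial = -epsilon_lateral / nu.
Substitute:
  epsilon_axial = -(-0.000558) / 0.3
  epsilon_axial = 0.00186
Final answer: epsilon_axial = 0.00186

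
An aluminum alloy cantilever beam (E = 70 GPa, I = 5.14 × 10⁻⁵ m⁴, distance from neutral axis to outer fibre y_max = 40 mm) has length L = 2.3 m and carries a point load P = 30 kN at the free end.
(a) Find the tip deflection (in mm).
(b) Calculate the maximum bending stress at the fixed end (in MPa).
(a) Tip deflection of a cantilever with an end point load: δ = P·L^3 / (3·E·I). Convert P = 30 kN = 30000 N, E = 70 GPa = 7 × 10¹⁰ Pa.
  δ = (30000 × 2.3^3) / (3 × (7 × 10¹⁰) × (5.14 × 10⁻⁵)) = 0.03382 m = 33.82 mm
(b) Maximum bending moment at the fixed end: M = P·L = 30000 × 2.3 = 69000 N·m. Convert y_max = 40 mm = 0.04 m.
  σ = M·y_max / I = (69000 × 0.04) / (5.14 × 10⁻⁵) = 5.37 × 10⁷ Pa = 53.7 MPa
Final answer: (a) δ = 33.82 mm, (b) σ = 53.7 MPa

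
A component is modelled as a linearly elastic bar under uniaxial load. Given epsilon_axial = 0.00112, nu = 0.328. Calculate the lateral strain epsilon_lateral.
Model: a linearly elastic bar under uniaxial load, so epsilon_lateral = -nu·epsilon_axial.
Substitute:
  epsilon_lateral = -(0.328 × 0.00112)
  epsilon_lateral = -0.0003674
Final answer: epsilon_lateral = -0.0003674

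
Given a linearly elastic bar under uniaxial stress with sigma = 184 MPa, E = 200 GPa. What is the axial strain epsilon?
Model: a linearly elastic bar under uniaxial stress, so epsilon = sigma / E.
Convert to SI units:
  sigma = 184 MPa = 1.84 × 10⁸ Pa
  E = 200 GPa = 2 × 10¹¹ Pa
Substitute:
  epsilon = (1.84 × 10⁸) / (2 × 10¹¹)
  epsilon = 0.00092
Final answer: epsilon = 0.00092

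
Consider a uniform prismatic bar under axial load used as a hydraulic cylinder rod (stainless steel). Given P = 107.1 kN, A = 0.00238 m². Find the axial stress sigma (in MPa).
Model: a uniform prismatic bar under axial load, so sigma = P / A.
Convert to SI units:
  P = 107.1 kN = 107100 N
Substitute:
  sigma = 107100 / 0.00238
  sigma = 4.5 × 10⁷ Pa
Convert: sigma = 4.5 × 10⁷ Pa = 45 MPa
Final answer: sigma = 45 MPa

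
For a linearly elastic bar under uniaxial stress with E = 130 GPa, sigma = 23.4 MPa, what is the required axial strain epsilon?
Model: a linearly elastic bar under uniaxial stress, so sigma = E·epsilon.
Solve for epsilon: epsilon = sigma / E.
Convert to SI units:
  E = 130 GPa = 1.3 × 10¹¹ Pa
  sigma = 23.4 MPa = 2.34 × 10⁷ Pa
Substitute:
  epsilon = (2.34 × 10⁷) / (1.3 × 10¹¹)
  epsilon = 0.00018
Final answer: epsilon = 0.00018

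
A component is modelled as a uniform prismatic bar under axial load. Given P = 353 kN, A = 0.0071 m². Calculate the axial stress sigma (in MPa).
Model: a uniform prismatic bar under axial load, so sigma = P / A.
Convert to SI units:
  P = 353 kN = 353000 N
Substitute:
  sigma = 353000 / 0.0071
  sigma = 4.972 × 10⁷ Pa
Convert: sigma = 4.972 × 10⁷ Pa = 49.72 MPa
Final answer: sigma = 49.72 MPa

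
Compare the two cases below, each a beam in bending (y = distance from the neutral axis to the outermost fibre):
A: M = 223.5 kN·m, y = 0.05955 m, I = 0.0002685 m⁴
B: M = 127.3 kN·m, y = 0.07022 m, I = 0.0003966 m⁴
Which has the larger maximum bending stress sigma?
Model: a beam in bending (y = distance from the neutral axis to the outermost fibre), so sigma = (M·y) / I (SI units).
  A: sigma = (223500 × 0.05955) / 0.0002685 = 4.957 × 10⁷ Pa = 49.57 MPa
  B: sigma = (127300 × 0.07022) / 0.0003966 = 2.254 × 10⁷ Pa = 22.54 MPa
49.57 MPa > 22.54 MPa, so A is larger.
Final answer: A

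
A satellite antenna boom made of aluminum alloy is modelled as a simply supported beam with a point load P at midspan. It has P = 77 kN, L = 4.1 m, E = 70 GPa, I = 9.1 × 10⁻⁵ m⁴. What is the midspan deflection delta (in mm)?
Model: a simply supported beam with a point load P at midspan, so delta = (P·L^3) / (48·E·I).
Convert to SI units:
  P = 77 kN = 77000 N
  E = 70 GPa = 7 × 10¹⁰ Pa
Substitute:
  delta = (77000 × 4.1^3) / (48 × (7 × 10¹⁰) × (9.1 × 10⁻⁵))
  delta = 0.01736 m
Convert: delta = 0.01736 m = 17.36 mm
Final answer: delta = 17.36 mm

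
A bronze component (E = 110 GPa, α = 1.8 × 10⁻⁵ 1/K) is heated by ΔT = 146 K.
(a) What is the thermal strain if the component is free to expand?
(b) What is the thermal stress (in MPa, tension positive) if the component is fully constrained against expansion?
(a) Free thermal strain ε_th = α·ΔT = (1.8 × 10⁻⁵) × 146 = 0.002628
(b) Fully constrained, the expansion is suppressed, so σ = -E·α·ΔT. Convert E = 110 GPa = 1.1 × 10¹¹ Pa.
  σ = -(1.1 × 10¹¹) × (1.8 × 10⁻⁵) × 146 = -2.891 × 10⁸ Pa = -289.1 MPa (compressive)
Final answer: (a) ε_th = 0.002628, (b) σ = -289.1 MPa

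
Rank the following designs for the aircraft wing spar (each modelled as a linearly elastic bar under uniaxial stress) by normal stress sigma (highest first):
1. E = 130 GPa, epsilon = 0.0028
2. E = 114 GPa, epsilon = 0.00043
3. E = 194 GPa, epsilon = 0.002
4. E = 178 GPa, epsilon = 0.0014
Model: a linearly elastic bar under uniaxial stress, so sigma = E·epsilon (SI units).
  Case 1: sigma = (1.3 × 10¹¹) × 0.0028 = 3.64 × 10⁸ Pa = 364 MPa
  Case 2: sigma = (1.14 × 10¹¹) × 0.00043 = 4.902 × 10⁷ Pa = 49.02 MPa
  Case 3: sigma = (1.94 × 10¹¹) × 0.002 = 3.88 × 10⁸ Pa = 388 MPa
  Case 4: sigma = (1.78 × 10¹¹) × 0.0014 = 2.492 × 10⁸ Pa = 249.2 MPa
Ordering: 388 MPa (case 3) > 364 MPa (case 1) > 249.2 MPa (case 4) > 49.02 MPa (case 2)
Final answer: 3, 1, 4, 2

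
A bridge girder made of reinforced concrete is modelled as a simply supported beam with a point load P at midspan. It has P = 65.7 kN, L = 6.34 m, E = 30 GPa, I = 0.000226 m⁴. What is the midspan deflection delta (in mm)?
Model: a simply supported beam with a point load P at midspan, so delta = (P·L^3) / (48·E·I).
Convert to SI units:
  P = 65.7 kN = 65700 N
  E = 30 GPa = 3 × 10¹⁰ Pa
Substitute:
  delta = (65700 × 6.34^3) / (48 × (3 × 10¹⁰) × 0.000226)
  delta = 0.05145 m
Convert: delta = 0.05145 m = 51.45 mm
Final answer: delta = 51.45 mm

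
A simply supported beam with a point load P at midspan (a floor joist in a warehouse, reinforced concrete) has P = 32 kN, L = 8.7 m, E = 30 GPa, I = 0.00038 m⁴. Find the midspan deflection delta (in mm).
Model: a simply supported beam with a point load P at midspan, so delta = (P·L^3) / (48·E·I).
Convert to SI units:
  P = 32 kN = 32000 N
  E = 30 GPa = 3 × 10¹⁰ Pa
Substitute:
  delta = (32000 × 8.7^3) / (48 × (3 × 10¹⁰) × 0.00038)
  delta = 0.03851 m
Convert: delta = 0.03851 m = 38.51 mm
Final answer: delta = 38.51 mm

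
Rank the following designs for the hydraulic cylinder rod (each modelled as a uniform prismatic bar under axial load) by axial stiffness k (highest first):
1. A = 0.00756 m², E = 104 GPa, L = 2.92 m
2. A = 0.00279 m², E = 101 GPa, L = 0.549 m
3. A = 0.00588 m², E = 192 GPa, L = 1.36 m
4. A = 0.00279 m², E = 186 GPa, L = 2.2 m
Model: a uniform prismatic bar under axial load, so k = (A·E) / L (SI units).
  Case 1: k = (0.00756 × (1.04 × 10¹¹)) / 2.92 = 2.693 × 10⁸ N/m = 269.3 MN/m
  Case 2: k = (0.00279 × (1.01 × 10¹¹)) / 0.549 = 5.133 × 10⁸ N/m = 513.3 MN/m
  Case 3: k = (0.00588 × (1.92 × 10¹¹)) / 1.36 = 8.301 × 10⁸ N/m = 830.1 MN/m
  Case 4: k = (0.00279 × (1.86 × 10¹¹)) / 2.2 = 2.359 × 10⁸ N/m = 235.9 MN/m
Ordering: 830.1 MN/m (case 3) > 513.3 MN/m (case 2) > 269.3 MN/m (case 1) > 235.9 MN/m (case 4)
Final answer: 3, 2, 1, 4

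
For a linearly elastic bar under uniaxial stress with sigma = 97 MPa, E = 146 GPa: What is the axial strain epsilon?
Model: a linearly elastic bar under uniaxial stress, so epsilon = sigma / E.
Convert to SI units:
  sigma = 97 MPa = 9.7 × 10⁷ Pa
  E = 146 GPa = 1.46 × 10¹¹ Pa
Substitute:
  epsilon = (9.7 × 10⁷) / (1.46 × 10¹¹)
  epsilon = 0.0006644
Final answer: epsilon = 0.0006644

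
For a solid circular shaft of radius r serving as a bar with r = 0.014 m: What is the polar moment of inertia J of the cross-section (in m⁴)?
Model: a solid circular shaft of radius r, so J = (π·r^4) / 2.
Substitute:
  J = (π × 0.014^4) / 2
  J = 6.034 × 10⁻⁸ m⁴
Final answer: J = 6.034 × 10⁻⁸ m⁴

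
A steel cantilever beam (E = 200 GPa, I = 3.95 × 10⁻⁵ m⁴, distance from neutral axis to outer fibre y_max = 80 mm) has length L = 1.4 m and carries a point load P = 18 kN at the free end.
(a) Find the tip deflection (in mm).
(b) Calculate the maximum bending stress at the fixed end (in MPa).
(a) Tip deflection of a cantilever with an end point load: δ = P·L^3 / (3·E·I). Convert P = 18 kN = 18000 N, E = 200 GPa = 2 × 10¹¹ Pa.
  δ = (18000 × 1.4^3) / (3 × (2 × 10¹¹) × (3.95 × 10⁻⁵)) = 0.002084 m = 2.084 mm
(b) Maximum bending moment at the fixed end: M = P·L = 18000 × 1.4 = 25200 N·m. Convert y_max = 80 mm = 0.08 m.
  σ = M·y_max / I = (25200 × 0.08) / (3.95 × 10⁻⁵) = 5.104 × 10⁷ Pa = 51.04 MPa
Final answer: (a) δ = 2.084 mm, (b) σ = 51.04 MPa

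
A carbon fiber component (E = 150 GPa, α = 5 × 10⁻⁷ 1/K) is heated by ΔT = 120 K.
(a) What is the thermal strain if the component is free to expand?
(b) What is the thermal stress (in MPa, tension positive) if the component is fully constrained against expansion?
(a) Free thermal strain ε_th = α·ΔT = (5 × 10⁻⁷) × 120 = 6 × 10⁻⁵
(b) Fully constrained, the expansion is suppressed, so σ = -E·α·ΔT. Convert E = 150 GPa = 1.5 × 10¹¹ Pa.
  σ = -(1.5 × 10¹¹) × (5 × 10⁻⁷) × 120 = -9 × 10⁶ Pa = -9 MPa (compressive)
Final answer: (a) ε_th = 6 × 10⁻⁵, (b) σ = -9 MPa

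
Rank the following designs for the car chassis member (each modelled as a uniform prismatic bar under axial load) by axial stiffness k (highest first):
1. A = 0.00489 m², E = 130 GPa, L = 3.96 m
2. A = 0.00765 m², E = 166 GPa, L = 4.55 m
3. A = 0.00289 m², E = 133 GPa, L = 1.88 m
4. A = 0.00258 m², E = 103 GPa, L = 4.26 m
Model: a uniform prismatic bar under axial load, so k = (A·E) / L (SI units).
  Case 1: k = (0.00489 × (1.3 × 10¹¹)) / 3.96 = 1.605 × 10⁸ N/m = 160.5 MN/m
  Case 2: k = (0.00765 × (1.66 × 10¹¹)) / 4.55 = 2.791 × 10⁸ N/m = 279.1 MN/m
  Case 3: k = (0.00289 × (1.33 × 10¹¹)) / 1.88 = 2.045 × 10⁸ N/m = 204.5 MN/m
  Case 4: k = (0.00258 × (1.03 × 10¹¹)) / 4.26 = 6.238 × 10⁷ N/m = 62.38 MN/m
Ordering: 279.1 MN/m (case 2) > 204.5 MN/m (case 3) > 160.5 MN/m (case 1) > 62.38 MN/m (case 4)
Final answer: 2, 3, 1, 4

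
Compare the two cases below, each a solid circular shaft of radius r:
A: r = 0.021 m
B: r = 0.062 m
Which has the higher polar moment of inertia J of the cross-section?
Model: a solid circular shaft of radius r, so J = (π·r^4) / 2 (SI units).
  A: J = (π × 0.021^4) / 2 = 3.055 × 10⁻⁷ m⁴
  B: J = (π × 0.062^4) / 2 = 2.321 × 10⁻⁵ m⁴
2.321 × 10⁻⁵ m⁴ > 3.055 × 10⁻⁷ m⁴, so B is larger.
Final answer: B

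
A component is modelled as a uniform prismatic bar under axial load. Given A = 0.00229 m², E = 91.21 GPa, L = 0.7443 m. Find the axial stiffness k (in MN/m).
Model: a uniform prismatic bar under axial load, so k = (A·E) / L.
Convert to SI units:
  E = 91.21 GPa = 9.121 × 10¹⁰ Pa
Substitute:
  k = (0.00229 × (9.121 × 10¹⁰)) / 0.7443
  k = 2.806 × 10⁸ N/m
Convert: k = 2.806 × 10⁸ N/m = 280.6 MN/m
Final answer: k = 280.6 MN/m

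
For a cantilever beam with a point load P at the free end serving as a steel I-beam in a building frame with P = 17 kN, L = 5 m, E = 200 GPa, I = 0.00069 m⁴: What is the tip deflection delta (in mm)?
Model: a cantilever beam with a point load P at the free end, so delta = (P·L^3) / (3·E·I).
Convert to SI units:
  P = 17 kN = 17000 N
  E = 200 GPa = 2 × 10¹¹ Pa
Substitute:
  delta = (17000 × 5^3) / (3 × (2 × 10¹¹) × 0.00069)
  delta = 0.005133 m
Convert: delta = 0.005133 m = 5.133 mm
Final answer: delta = 5.133 mm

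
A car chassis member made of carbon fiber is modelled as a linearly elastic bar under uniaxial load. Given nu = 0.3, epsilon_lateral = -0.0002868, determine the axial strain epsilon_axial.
Model: a linearly elastic bar under uniaxial load, so epsilon_lateral = -nu·epsilon_axial.
Solve for epsilon_axial: epsilon_axial = -epsilon_lateral / nu.
Substitute:
  epsilon_axial = -(-0.0002868) / 0.3
  epsilon_axial = 0.000956
Final answer: epsilon_axial = 0.000956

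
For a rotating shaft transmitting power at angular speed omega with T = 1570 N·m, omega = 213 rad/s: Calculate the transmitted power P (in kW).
Model: a rotating shaft transmitting power at angular speed omega, so P = T·omega.
Substitute:
  P = 1570 × 213
  P = 334400 W
Convert: P = 334400 W = 334.4 kW
Final answer: P = 334.4 kW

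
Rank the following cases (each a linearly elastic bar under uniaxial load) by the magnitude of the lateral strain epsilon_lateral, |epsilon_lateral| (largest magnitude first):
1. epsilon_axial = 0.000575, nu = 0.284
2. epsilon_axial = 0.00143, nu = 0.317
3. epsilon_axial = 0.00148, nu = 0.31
Model: a linearly elastic bar under uniaxial load, so epsilon_lateral = -nu·epsilon_axial (SI units).
  Case 1: epsilon_lateral = -(0.284 × 0.000575) = -0.0001633
  Case 2: epsilon_lateral = -(0.317 × 0.00143) = -0.0004533
  Case 3: epsilon_lateral = -(0.31 × 0.00148) = -0.0004588
Ordering by |epsilon_lateral|: 0.0004588 (case 3) > 0.0004533 (case 2) > 0.0001633 (case 1)
Final answer: 3, 2, 1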